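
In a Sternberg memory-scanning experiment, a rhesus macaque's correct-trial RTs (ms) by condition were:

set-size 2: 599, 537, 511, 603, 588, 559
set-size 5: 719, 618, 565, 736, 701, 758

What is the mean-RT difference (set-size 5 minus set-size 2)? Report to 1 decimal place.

116.7 ms

M(set-size 2) = 3397/6 = 566.167
M(set-size 5) = 4097/6 = 682.833
Difference = 682.833 − 566.167 = 116.667 ms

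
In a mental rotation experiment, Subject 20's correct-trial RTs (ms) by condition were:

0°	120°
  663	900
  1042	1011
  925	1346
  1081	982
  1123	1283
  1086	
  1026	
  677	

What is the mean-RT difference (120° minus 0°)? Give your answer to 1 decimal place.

M(0°) = 7623/8 = 952.875
M(120°) = 5522/5 = 1104.400
Difference = 1104.400 − 952.875 = 151.525 ms

151.5 ms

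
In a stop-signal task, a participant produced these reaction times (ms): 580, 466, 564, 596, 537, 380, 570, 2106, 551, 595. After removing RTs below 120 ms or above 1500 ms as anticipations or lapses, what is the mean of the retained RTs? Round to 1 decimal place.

537.7 ms

Excluded: 2106
Retained (n=9): Σ = 4839
Mean = 4839/9 = 537.6667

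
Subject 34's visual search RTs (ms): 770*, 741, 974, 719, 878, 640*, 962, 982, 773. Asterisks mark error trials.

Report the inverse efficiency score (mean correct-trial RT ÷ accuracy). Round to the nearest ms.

1107 ms

Correct trials (n=7): 741, 974, 719, 878, 962, 982, 773
Mean correct RT = 6029/7 = 861.2857 ms
Proportion correct = 7/9
IES = 861.2857 / (7/9) = 1107.367 ms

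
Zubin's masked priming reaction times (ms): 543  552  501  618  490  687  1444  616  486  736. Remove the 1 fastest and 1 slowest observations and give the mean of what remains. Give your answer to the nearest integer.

593 ms

Sorted: 486, 490, 501, 543, 552, 616, 618, 687, 736, 1444
Drop lowest 1 (486) and highest 1 (1444)
Remaining (n=8): Σ = 4743, mean = 4743/8 = 592.875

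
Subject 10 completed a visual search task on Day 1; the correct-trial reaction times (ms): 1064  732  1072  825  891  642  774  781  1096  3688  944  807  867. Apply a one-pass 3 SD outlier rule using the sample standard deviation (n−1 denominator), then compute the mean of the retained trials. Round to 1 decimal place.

n = 13, ΣRT = 14183, M = 1091.000
Σ(x−M)² = 7535792.00; s = √(7535792.00/12) = 792.454
Cutoffs: 1091.000 ± 3·792.454 → [-1286.4, 3468.4]
Outside: 3688 → excluded.
Retained (n=12): Σ = 10495, mean = 10495/12 = 874.583

874.6 ms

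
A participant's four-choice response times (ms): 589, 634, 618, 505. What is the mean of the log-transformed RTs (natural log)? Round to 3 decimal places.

ln(RT): 6.3784, 6.4520, 6.4265, 6.2246
Σ ln(RT) = 25.4815
Mean = 25.4815/4 = 6.37038

6.370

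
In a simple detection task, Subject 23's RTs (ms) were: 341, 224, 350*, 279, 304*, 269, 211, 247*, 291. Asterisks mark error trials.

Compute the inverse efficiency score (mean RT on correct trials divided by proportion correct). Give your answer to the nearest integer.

404 ms

Correct trials (n=6): 341, 224, 279, 269, 211, 291
Mean correct RT = 1615/6 = 269.1667 ms
Proportion correct = 6/9
IES = 269.1667 / (6/9) = 403.750 ms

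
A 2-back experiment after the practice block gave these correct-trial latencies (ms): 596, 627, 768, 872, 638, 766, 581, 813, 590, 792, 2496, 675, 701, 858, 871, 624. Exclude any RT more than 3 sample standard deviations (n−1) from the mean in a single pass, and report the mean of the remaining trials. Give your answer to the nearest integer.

n = 16, ΣRT = 13268, M = 829.250
Σ(x−M)² = 3124981.00; s = √(3124981.00/15) = 456.434
Cutoffs: 829.250 ± 3·456.434 → [-540.1, 2198.6]
Outside: 2496 → excluded.
Retained (n=15): Σ = 10772, mean = 10772/15 = 718.133

718 ms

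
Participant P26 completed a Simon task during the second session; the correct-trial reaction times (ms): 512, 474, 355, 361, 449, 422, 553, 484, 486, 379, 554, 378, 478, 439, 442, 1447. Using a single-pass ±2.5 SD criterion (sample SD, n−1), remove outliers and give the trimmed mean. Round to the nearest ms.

451 ms

n = 16, ΣRT = 8213, M = 513.312
Σ(x−M)² = 987095.44; s = √(987095.44/15) = 256.528
Cutoffs: 513.312 ± 2.5·256.528 → [-128.0, 1154.6]
Outside: 1447 → excluded.
Retained (n=15): Σ = 6766, mean = 6766/15 = 451.067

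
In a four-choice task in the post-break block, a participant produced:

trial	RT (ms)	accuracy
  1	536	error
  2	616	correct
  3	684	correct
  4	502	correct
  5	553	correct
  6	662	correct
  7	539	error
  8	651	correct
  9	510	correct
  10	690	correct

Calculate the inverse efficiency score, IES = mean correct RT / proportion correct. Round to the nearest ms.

761 ms

Correct trials (n=8): 616, 684, 502, 553, 662, 651, 510, 690
Mean correct RT = 4868/8 = 608.5000 ms
Proportion correct = 8/10
IES = 608.5000 / (8/10) = 760.625 ms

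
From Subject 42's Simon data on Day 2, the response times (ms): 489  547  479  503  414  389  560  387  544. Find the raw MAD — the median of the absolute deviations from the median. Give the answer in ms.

Sorted: 387, 389, 414, 479, 489, 503, 544, 547, 560 → median = 489
|x − 489|: 0, 58, 10, 14, 75, 100, 71, 102, 55
Sorted deviations: 0, 10, 14, 55, 58, 71, 75, 100, 102 → MAD = 58

58 ms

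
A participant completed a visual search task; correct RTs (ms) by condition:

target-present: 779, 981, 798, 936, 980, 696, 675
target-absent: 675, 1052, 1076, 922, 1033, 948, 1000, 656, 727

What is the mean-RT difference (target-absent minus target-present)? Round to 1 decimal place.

M(target-present) = 5845/7 = 835.000
M(target-absent) = 8089/9 = 898.778
Difference = 898.778 − 835.000 = 63.778 ms

63.8 ms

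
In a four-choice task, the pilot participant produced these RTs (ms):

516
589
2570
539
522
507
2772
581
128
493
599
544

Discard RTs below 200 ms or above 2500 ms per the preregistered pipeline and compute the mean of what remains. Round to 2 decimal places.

Excluded: 128, 2570, 2772
Retained (n=9): Σ = 4890
Mean = 4890/9 = 543.3333

543.33 ms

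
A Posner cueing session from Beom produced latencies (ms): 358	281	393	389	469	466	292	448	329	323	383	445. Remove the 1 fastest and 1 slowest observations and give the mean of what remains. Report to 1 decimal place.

382.6 ms

Sorted: 281, 292, 323, 329, 358, 383, 389, 393, 445, 448, 466, 469
Drop lowest 1 (281) and highest 1 (469)
Remaining (n=10): Σ = 3826, mean = 3826/10 = 382.600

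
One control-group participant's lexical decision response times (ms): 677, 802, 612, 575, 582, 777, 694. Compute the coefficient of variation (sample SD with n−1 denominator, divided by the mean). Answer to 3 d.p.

n = 7, Σ = 4719, M = 674.1429
Σ(x−M)² = 49510.857; s = √(49510.857/6) = 90.8395
CV = 90.8395 / 674.1429 = 0.13475

0.135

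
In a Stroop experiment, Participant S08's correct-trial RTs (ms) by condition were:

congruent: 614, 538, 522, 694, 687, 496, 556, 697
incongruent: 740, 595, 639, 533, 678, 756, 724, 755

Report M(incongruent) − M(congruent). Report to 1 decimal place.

M(congruent) = 4804/8 = 600.500
M(incongruent) = 5420/8 = 677.500
Difference = 677.500 − 600.500 = 77.000 ms

77.0 ms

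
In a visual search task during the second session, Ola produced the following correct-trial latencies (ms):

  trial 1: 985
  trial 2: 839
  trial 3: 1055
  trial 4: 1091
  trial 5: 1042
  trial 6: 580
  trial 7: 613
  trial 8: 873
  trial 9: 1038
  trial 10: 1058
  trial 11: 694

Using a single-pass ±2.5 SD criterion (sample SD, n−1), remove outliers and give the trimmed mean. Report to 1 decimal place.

897.1 ms

n = 11, ΣRT = 9868, M = 897.091
Σ(x−M)² = 363464.91; s = √(363464.91/10) = 190.648
Cutoffs: 897.091 ± 2.5·190.648 → [420.5, 1373.7]
No RTs fall outside the cutoffs; all 11 retained. Mean = 9868/11 = 897.091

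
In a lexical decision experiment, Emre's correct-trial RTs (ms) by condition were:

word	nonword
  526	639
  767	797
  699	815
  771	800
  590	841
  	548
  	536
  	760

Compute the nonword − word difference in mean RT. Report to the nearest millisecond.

M(word) = 3353/5 = 670.600
M(nonword) = 5736/8 = 717.000
Difference = 717.000 − 670.600 = 46.400 ms

46 ms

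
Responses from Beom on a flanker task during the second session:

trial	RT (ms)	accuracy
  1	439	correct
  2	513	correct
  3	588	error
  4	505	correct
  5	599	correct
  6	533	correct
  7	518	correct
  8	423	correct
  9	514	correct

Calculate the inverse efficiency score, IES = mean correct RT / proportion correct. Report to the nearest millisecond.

Correct trials (n=8): 439, 513, 505, 599, 533, 518, 423, 514
Mean correct RT = 4044/8 = 505.5000 ms
Proportion correct = 8/9
IES = 505.5000 / (8/9) = 568.688 ms

569 ms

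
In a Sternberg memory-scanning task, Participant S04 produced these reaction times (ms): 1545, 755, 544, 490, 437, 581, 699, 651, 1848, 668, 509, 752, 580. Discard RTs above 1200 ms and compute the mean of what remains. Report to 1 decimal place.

606.0 ms

Excluded: 1545, 1848
Retained (n=11): Σ = 6666
Mean = 6666/11 = 606.0000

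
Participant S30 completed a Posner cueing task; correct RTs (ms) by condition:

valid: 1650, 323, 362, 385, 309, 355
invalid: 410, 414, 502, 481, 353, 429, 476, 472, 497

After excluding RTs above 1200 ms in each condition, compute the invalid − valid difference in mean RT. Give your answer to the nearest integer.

valid: exclude 1650
M(valid) = 1734/5 = 346.800
M(invalid) = 4034/9 = 448.222
Difference = 448.222 − 346.800 = 101.422 ms

101 ms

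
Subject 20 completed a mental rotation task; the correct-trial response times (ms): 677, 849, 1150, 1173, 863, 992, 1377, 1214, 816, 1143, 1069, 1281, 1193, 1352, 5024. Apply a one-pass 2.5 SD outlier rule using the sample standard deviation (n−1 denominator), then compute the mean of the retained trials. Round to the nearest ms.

1082 ms

n = 15, ΣRT = 20173, M = 1344.867
Σ(x−M)² = 15094077.73; s = √(15094077.73/14) = 1038.339
Cutoffs: 1344.867 ± 2.5·1038.339 → [-1251.0, 3940.7]
Outside: 5024 → excluded.
Retained (n=14): Σ = 15149, mean = 15149/14 = 1082.071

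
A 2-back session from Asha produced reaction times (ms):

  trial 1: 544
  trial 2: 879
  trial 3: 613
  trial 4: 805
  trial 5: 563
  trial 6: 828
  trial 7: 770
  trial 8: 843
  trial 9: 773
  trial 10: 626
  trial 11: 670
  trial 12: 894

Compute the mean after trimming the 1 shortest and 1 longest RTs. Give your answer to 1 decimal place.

Sorted: 544, 563, 613, 626, 670, 770, 773, 805, 828, 843, 879, 894
Drop lowest 1 (544) and highest 1 (894)
Remaining (n=10): Σ = 7370, mean = 7370/10 = 737.000

737.0 ms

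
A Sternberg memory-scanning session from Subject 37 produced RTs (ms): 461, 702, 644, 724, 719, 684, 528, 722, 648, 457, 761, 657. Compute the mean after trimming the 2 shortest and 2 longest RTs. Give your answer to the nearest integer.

Sorted: 457, 461, 528, 644, 648, 657, 684, 702, 719, 722, 724, 761
Drop lowest 2 (457, 461) and highest 2 (724, 761)
Remaining (n=8): Σ = 5304, mean = 5304/8 = 663.000

663 ms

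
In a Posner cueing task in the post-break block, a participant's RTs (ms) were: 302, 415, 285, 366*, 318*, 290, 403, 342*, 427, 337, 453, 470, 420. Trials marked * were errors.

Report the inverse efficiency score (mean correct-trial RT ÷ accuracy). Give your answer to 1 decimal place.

Correct trials (n=10): 302, 415, 285, 290, 403, 427, 337, 453, 470, 420
Mean correct RT = 3802/10 = 380.2000 ms
Proportion correct = 10/13
IES = 380.2000 / (10/13) = 494.260 ms

494.3 ms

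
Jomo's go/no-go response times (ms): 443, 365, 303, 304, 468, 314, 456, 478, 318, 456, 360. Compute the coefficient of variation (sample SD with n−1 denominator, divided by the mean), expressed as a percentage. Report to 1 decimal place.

18.7%

n = 11, Σ = 4265, M = 387.7273
Σ(x−M)² = 52742.182; s = √(52742.182/10) = 72.6238
CV = 72.6238 / 387.7273 = 0.18731 = 18.731%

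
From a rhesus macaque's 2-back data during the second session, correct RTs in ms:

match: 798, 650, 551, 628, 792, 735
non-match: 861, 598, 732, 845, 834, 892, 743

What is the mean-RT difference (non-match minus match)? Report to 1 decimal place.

M(match) = 4154/6 = 692.333
M(non-match) = 5505/7 = 786.429
Difference = 786.429 − 692.333 = 94.095 ms

94.1 ms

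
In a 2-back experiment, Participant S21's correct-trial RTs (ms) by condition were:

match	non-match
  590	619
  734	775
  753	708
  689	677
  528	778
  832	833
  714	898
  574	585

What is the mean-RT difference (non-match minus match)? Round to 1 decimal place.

57.4 ms

M(match) = 5414/8 = 676.750
M(non-match) = 5873/8 = 734.125
Difference = 734.125 − 676.750 = 57.375 ms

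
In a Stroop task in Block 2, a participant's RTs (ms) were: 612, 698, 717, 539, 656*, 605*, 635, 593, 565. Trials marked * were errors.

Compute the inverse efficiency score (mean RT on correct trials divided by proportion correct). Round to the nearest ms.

Correct trials (n=7): 612, 698, 717, 539, 635, 593, 565
Mean correct RT = 4359/7 = 622.7143 ms
Proportion correct = 7/9
IES = 622.7143 / (7/9) = 800.633 ms

801 ms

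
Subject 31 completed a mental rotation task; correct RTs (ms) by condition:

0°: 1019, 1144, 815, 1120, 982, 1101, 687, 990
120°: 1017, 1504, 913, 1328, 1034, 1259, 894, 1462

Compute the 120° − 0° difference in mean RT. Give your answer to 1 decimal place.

194.1 ms

M(0°) = 7858/8 = 982.250
M(120°) = 9411/8 = 1176.375
Difference = 1176.375 − 982.250 = 194.125 ms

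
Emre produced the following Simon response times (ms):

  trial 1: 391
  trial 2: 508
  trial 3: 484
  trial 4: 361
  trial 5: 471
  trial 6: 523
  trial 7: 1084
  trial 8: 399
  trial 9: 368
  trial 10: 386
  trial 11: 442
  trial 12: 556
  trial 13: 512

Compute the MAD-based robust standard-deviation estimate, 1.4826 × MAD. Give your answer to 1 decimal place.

Sorted: 361, 368, 386, 391, 399, 442, 471, 484, 508, 512, 523, 556, 1084 → median = 471
|x − 471| sorted: 0, 13, 29, 37, 41, 52, 72, 80, 85, 85, 103, 110, 613 → MAD = 72
Robust SD ≈ 1.4826 × 72 = 106.747

106.7 ms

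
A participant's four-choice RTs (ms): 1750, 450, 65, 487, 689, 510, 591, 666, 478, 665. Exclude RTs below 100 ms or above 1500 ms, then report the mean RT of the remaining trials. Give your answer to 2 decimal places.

Excluded: 65, 1750
Retained (n=8): Σ = 4536
Mean = 4536/8 = 567.0000

567.00 ms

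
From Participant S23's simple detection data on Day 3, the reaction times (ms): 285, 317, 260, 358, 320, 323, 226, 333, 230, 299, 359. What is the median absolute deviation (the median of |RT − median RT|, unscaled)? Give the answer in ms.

Sorted: 226, 230, 260, 285, 299, 317, 320, 323, 333, 358, 359 → median = 317
|x − 317|: 32, 0, 57, 41, 3, 6, 91, 16, 87, 18, 42
Sorted deviations: 0, 3, 6, 16, 18, 32, 41, 42, 57, 87, 91 → MAD = 32

32 ms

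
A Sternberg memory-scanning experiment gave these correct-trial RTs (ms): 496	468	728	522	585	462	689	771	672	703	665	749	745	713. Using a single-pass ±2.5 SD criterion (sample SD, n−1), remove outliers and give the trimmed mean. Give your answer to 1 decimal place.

n = 14, ΣRT = 8968, M = 640.571
Σ(x−M)² = 160107.43; s = √(160107.43/13) = 110.977
Cutoffs: 640.571 ± 2.5·110.977 → [363.1, 918.0]
No RTs fall outside the cutoffs; all 14 retained. Mean = 8968/14 = 640.571

640.6 ms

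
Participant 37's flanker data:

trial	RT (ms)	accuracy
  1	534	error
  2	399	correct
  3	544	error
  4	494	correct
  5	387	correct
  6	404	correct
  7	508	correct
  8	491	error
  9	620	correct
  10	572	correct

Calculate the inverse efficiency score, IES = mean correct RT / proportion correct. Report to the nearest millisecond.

691 ms

Correct trials (n=7): 399, 494, 387, 404, 508, 620, 572
Mean correct RT = 3384/7 = 483.4286 ms
Proportion correct = 7/10
IES = 483.4286 / (7/10) = 690.612 ms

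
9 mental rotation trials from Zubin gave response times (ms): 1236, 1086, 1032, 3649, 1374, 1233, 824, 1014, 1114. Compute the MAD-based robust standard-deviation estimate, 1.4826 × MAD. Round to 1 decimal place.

Sorted: 824, 1014, 1032, 1086, 1114, 1233, 1236, 1374, 3649 → median = 1114
|x − 1114| sorted: 0, 28, 82, 100, 119, 122, 260, 290, 2535 → MAD = 119
Robust SD ≈ 1.4826 × 119 = 176.429

176.4 ms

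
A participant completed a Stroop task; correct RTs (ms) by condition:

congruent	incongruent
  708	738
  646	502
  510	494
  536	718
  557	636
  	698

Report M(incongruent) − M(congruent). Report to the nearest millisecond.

M(congruent) = 2957/5 = 591.400
M(incongruent) = 3786/6 = 631.000
Difference = 631.000 − 591.400 = 39.600 ms

40 ms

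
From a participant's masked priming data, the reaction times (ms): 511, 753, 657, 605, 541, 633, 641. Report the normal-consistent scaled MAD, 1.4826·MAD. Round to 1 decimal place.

Sorted: 511, 541, 605, 633, 641, 657, 753 → median = 633
|x − 633| sorted: 0, 8, 24, 28, 92, 120, 122 → MAD = 28
Robust SD ≈ 1.4826 × 28 = 41.513

41.5 ms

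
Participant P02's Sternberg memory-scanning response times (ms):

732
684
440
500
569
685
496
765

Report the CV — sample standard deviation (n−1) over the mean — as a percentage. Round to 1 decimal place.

20.2%

n = 8, Σ = 4871, M = 608.8750
Σ(x−M)² = 105676.875; s = √(105676.875/7) = 122.8686
CV = 122.8686 / 608.8750 = 0.20180 = 20.180%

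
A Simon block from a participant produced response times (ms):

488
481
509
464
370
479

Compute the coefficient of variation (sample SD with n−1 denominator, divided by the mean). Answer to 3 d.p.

0.105

n = 6, Σ = 2791, M = 465.1667
Σ(x−M)² = 11942.833; s = √(11942.833/5) = 48.8730
CV = 48.8730 / 465.1667 = 0.10507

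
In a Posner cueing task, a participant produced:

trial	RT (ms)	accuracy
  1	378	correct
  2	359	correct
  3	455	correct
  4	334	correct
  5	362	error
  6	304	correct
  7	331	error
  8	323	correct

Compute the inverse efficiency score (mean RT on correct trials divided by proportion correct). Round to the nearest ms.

478 ms

Correct trials (n=6): 378, 359, 455, 334, 304, 323
Mean correct RT = 2153/6 = 358.8333 ms
Proportion correct = 6/8
IES = 358.8333 / (6/8) = 478.444 ms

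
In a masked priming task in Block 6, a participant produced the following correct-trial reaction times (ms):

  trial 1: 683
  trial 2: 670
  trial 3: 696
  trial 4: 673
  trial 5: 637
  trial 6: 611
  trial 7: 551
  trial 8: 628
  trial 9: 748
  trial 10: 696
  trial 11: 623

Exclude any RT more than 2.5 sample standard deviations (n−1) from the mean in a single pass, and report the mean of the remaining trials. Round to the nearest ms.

n = 11, ΣRT = 7216, M = 656.000
Σ(x−M)² = 28162.00; s = √(28162.00/10) = 53.068
Cutoffs: 656.000 ± 2.5·53.068 → [523.3, 788.7]
No RTs fall outside the cutoffs; all 11 retained. Mean = 7216/11 = 656.000

656 ms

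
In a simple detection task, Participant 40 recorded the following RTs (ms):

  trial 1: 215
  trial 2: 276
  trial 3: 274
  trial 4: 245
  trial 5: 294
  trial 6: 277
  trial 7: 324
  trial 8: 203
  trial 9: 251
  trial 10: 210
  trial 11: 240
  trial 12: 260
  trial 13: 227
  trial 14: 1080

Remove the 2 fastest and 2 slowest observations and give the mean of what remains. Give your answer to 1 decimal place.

255.9 ms

Sorted: 203, 210, 215, 227, 240, 245, 251, 260, 274, 276, 277, 294, 324, 1080
Drop lowest 2 (203, 210) and highest 2 (324, 1080)
Remaining (n=10): Σ = 2559, mean = 2559/10 = 255.900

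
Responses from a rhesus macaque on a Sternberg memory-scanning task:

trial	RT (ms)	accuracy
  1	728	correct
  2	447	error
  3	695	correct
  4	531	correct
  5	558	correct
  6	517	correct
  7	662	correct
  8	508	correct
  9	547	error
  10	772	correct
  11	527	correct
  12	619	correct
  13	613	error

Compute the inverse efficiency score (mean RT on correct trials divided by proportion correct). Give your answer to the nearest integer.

795 ms

Correct trials (n=10): 728, 695, 531, 558, 517, 662, 508, 772, 527, 619
Mean correct RT = 6117/10 = 611.7000 ms
Proportion correct = 10/13
IES = 611.7000 / (10/13) = 795.210 ms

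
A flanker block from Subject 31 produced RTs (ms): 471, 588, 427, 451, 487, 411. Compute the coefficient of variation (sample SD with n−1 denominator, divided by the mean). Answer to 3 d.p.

n = 6, Σ = 2835, M = 472.5000
Σ(x−M)² = 19867.500; s = √(19867.500/5) = 63.0357
CV = 63.0357 / 472.5000 = 0.13341

0.133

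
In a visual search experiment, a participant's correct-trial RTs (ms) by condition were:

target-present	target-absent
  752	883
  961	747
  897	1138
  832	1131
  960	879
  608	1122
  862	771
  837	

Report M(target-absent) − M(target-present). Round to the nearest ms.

M(target-present) = 6709/8 = 838.625
M(target-absent) = 6671/7 = 953.000
Difference = 953.000 − 838.625 = 114.375 ms

114 ms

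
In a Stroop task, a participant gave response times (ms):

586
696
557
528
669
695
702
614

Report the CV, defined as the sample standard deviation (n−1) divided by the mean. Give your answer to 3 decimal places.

n = 8, Σ = 5047, M = 630.8750
Σ(x−M)² = 33204.875; s = √(33204.875/7) = 68.8735
CV = 68.8735 / 630.8750 = 0.10917

0.109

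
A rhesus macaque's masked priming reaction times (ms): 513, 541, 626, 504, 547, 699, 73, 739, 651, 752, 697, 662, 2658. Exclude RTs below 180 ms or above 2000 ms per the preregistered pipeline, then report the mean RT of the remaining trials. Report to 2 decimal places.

Excluded: 73, 2658
Retained (n=11): Σ = 6931
Mean = 6931/11 = 630.0909

630.09 ms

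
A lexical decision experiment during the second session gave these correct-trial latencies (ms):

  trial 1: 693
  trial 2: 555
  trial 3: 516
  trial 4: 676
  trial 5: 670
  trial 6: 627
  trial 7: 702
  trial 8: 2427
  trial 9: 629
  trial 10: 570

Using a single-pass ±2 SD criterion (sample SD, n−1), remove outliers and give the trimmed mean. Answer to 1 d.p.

n = 10, ΣRT = 8065, M = 806.500
Σ(x−M)² = 2952786.50; s = √(2952786.50/9) = 572.789
Cutoffs: 806.500 ± 2·572.789 → [-339.1, 1952.1]
Outside: 2427 → excluded.
Retained (n=9): Σ = 5638, mean = 5638/9 = 626.444

626.4 ms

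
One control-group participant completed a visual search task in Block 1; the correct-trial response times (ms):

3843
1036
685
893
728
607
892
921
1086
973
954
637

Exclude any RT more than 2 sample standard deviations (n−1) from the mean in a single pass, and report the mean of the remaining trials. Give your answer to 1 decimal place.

n = 12, ΣRT = 13255, M = 1104.583
Σ(x−M)² = 8451714.92; s = √(8451714.92/11) = 876.549
Cutoffs: 1104.583 ± 2·876.549 → [-648.5, 2857.7]
Outside: 3843 → excluded.
Retained (n=11): Σ = 9412, mean = 9412/11 = 855.636

855.6 ms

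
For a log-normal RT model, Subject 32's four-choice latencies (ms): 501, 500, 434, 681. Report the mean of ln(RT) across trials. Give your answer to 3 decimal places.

ln(RT): 6.2166, 6.2146, 6.0730, 6.5236
Σ ln(RT) = 25.0278
Mean = 25.0278/4 = 6.25696

6.257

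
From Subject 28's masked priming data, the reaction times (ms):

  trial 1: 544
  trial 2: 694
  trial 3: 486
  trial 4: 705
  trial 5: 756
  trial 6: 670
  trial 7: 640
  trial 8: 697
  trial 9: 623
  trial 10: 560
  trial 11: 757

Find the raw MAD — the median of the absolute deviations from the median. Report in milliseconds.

Sorted: 486, 544, 560, 623, 640, 670, 694, 697, 705, 756, 757 → median = 670
|x − 670|: 126, 24, 184, 35, 86, 0, 30, 27, 47, 110, 87
Sorted deviations: 0, 24, 27, 30, 35, 47, 86, 87, 110, 126, 184 → MAD = 47

47 ms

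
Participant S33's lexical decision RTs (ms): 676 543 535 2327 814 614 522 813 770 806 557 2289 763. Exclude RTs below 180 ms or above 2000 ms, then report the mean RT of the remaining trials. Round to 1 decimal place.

673.9 ms

Excluded: 2289, 2327
Retained (n=11): Σ = 7413
Mean = 7413/11 = 673.9091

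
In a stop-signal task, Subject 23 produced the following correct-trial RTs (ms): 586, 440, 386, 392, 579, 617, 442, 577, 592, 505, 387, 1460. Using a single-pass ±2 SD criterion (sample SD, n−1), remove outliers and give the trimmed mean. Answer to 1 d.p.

500.3 ms

n = 12, ΣRT = 6963, M = 580.250
Σ(x−M)² = 930456.25; s = √(930456.25/11) = 290.838
Cutoffs: 580.250 ± 2·290.838 → [-1.4, 1161.9]
Outside: 1460 → excluded.
Retained (n=11): Σ = 5503, mean = 5503/11 = 500.273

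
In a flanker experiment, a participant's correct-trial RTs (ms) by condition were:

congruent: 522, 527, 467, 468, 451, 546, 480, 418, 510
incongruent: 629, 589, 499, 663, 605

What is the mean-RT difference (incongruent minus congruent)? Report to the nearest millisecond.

M(congruent) = 4389/9 = 487.667
M(incongruent) = 2985/5 = 597.000
Difference = 597.000 − 487.667 = 109.333 ms

109 ms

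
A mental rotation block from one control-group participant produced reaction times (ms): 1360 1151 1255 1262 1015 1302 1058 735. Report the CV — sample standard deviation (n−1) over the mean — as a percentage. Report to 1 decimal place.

n = 8, Σ = 9138, M = 1142.2500
Σ(x−M)² = 289207.500; s = √(289207.500/7) = 203.2618
CV = 203.2618 / 1142.2500 = 0.17795 = 17.795%

17.8%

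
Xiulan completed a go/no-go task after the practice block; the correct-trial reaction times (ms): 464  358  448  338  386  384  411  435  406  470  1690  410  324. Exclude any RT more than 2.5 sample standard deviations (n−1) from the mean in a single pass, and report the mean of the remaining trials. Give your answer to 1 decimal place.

402.8 ms

n = 13, ΣRT = 6524, M = 501.846
Σ(x−M)² = 1553873.69; s = √(1553873.69/12) = 359.846
Cutoffs: 501.846 ± 2.5·359.846 → [-397.8, 1401.5]
Outside: 1690 → excluded.
Retained (n=12): Σ = 4834, mean = 4834/12 = 402.833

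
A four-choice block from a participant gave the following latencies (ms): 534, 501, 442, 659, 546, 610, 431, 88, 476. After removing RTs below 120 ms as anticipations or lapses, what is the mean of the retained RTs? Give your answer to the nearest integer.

525 ms

Excluded: 88
Retained (n=8): Σ = 4199
Mean = 4199/8 = 524.8750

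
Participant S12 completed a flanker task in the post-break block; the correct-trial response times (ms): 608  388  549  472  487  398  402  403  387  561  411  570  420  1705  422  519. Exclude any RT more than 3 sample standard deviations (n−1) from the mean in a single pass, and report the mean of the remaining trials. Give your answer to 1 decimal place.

n = 16, ΣRT = 8702, M = 543.875
Σ(x−M)² = 1520359.75; s = √(1520359.75/15) = 318.367
Cutoffs: 543.875 ± 3·318.367 → [-411.2, 1499.0]
Outside: 1705 → excluded.
Retained (n=15): Σ = 6997, mean = 6997/15 = 466.467

466.5 ms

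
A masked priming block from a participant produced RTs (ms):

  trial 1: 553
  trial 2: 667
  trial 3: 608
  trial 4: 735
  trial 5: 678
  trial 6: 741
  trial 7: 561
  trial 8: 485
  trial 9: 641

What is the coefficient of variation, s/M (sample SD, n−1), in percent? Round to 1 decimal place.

13.7%

n = 9, Σ = 5669, M = 629.8889
Σ(x−M)² = 59338.889; s = √(59338.889/8) = 86.1241
CV = 86.1241 / 629.8889 = 0.13673 = 13.673%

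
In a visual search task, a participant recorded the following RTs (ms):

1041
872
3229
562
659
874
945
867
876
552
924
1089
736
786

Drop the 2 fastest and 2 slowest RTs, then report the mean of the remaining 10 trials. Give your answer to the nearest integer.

858 ms

Sorted: 552, 562, 659, 736, 786, 867, 872, 874, 876, 924, 945, 1041, 1089, 3229
Drop lowest 2 (552, 562) and highest 2 (1089, 3229)
Remaining (n=10): Σ = 8580, mean = 8580/10 = 858.000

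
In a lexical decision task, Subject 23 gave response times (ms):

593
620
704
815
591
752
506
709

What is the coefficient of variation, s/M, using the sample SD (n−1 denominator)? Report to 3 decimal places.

n = 8, Σ = 5290, M = 661.2500
Σ(x−M)² = 71379.500; s = √(71379.500/7) = 100.9805
CV = 100.9805 / 661.2500 = 0.15271

0.153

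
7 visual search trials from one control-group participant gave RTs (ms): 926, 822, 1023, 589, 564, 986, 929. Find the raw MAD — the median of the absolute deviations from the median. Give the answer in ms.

Sorted: 564, 589, 822, 926, 929, 986, 1023 → median = 926
|x − 926|: 0, 104, 97, 337, 362, 60, 3
Sorted deviations: 0, 3, 60, 97, 104, 337, 362 → MAD = 97

97 ms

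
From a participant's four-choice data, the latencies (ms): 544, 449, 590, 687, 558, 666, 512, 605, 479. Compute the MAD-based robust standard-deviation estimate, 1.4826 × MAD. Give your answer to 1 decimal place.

Sorted: 449, 479, 512, 544, 558, 590, 605, 666, 687 → median = 558
|x − 558| sorted: 0, 14, 32, 46, 47, 79, 108, 109, 129 → MAD = 47
Robust SD ≈ 1.4826 × 47 = 69.682

69.7 ms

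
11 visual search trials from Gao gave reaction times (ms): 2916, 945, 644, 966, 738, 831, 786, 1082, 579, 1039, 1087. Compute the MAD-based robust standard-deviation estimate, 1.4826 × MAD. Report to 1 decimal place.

Sorted: 579, 644, 738, 786, 831, 945, 966, 1039, 1082, 1087, 2916 → median = 945
|x − 945| sorted: 0, 21, 94, 114, 137, 142, 159, 207, 301, 366, 1971 → MAD = 142
Robust SD ≈ 1.4826 × 142 = 210.529

210.5 ms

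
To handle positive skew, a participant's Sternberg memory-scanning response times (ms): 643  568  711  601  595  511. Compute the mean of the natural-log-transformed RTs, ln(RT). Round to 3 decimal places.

ln(RT): 6.4661, 6.3421, 6.5667, 6.3986, 6.3886, 6.2364
Σ ln(RT) = 38.3985
Mean = 38.3985/6 = 6.39974

6.400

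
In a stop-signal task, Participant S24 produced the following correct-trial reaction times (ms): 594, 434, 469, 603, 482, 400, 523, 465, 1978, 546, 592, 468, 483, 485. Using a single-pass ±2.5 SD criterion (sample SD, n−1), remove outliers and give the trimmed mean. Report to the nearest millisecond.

503 ms

n = 14, ΣRT = 8522, M = 608.714
Σ(x−M)² = 2067978.86; s = √(2067978.86/13) = 398.842
Cutoffs: 608.714 ± 2.5·398.842 → [-388.4, 1605.8]
Outside: 1978 → excluded.
Retained (n=13): Σ = 6544, mean = 6544/13 = 503.385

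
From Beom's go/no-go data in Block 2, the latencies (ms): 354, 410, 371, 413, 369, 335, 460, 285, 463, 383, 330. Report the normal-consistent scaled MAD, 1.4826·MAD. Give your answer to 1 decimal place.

57.8 ms

Sorted: 285, 330, 335, 354, 369, 371, 383, 410, 413, 460, 463 → median = 371
|x − 371| sorted: 0, 2, 12, 17, 36, 39, 41, 42, 86, 89, 92 → MAD = 39
Robust SD ≈ 1.4826 × 39 = 57.821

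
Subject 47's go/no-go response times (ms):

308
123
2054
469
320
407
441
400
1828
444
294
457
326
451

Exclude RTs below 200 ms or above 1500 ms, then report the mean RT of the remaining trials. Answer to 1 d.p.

392.5 ms

Excluded: 123, 1828, 2054
Retained (n=11): Σ = 4317
Mean = 4317/11 = 392.4545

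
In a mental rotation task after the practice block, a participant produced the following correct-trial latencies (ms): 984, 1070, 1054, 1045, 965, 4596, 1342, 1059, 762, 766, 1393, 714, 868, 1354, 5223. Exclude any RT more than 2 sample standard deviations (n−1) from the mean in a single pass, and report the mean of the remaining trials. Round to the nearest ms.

1029 ms

n = 15, ΣRT = 23195, M = 1546.333
Σ(x−M)² = 26909895.33; s = √(26909895.33/14) = 1386.411
Cutoffs: 1546.333 ± 2·1386.411 → [-1226.5, 4319.2]
Outside: 4596, 5223 → excluded.
Retained (n=13): Σ = 13376, mean = 13376/13 = 1028.923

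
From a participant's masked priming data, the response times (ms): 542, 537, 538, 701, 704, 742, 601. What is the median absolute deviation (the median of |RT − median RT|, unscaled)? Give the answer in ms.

Sorted: 537, 538, 542, 601, 701, 704, 742 → median = 601
|x − 601|: 59, 64, 63, 100, 103, 141, 0
Sorted deviations: 0, 59, 63, 64, 100, 103, 141 → MAD = 64

64 ms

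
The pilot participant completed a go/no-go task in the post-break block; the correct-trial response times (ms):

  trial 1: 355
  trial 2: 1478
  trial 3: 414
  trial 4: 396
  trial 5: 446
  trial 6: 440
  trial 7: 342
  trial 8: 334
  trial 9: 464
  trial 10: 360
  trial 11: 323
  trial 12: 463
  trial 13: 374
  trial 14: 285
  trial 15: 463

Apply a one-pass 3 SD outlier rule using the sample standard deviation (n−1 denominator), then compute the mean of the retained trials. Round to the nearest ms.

390 ms

n = 15, ΣRT = 6937, M = 462.467
Σ(x−M)² = 1150689.73; s = √(1150689.73/14) = 286.692
Cutoffs: 462.467 ± 3·286.692 → [-397.6, 1322.5]
Outside: 1478 → excluded.
Retained (n=14): Σ = 5459, mean = 5459/14 = 389.929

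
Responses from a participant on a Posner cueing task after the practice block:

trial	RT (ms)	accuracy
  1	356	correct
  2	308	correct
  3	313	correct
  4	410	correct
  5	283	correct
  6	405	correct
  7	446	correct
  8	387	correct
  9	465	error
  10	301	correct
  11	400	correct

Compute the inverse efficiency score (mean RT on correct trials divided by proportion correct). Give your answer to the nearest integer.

397 ms

Correct trials (n=10): 356, 308, 313, 410, 283, 405, 446, 387, 301, 400
Mean correct RT = 3609/10 = 360.9000 ms
Proportion correct = 10/11
IES = 360.9000 / (10/11) = 396.990 ms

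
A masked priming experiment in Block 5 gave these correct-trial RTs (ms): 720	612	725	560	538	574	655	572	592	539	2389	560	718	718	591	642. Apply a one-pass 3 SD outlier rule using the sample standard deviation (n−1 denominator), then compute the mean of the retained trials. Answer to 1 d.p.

n = 16, ΣRT = 11705, M = 731.562
Σ(x−M)² = 2998757.94; s = √(2998757.94/15) = 447.121
Cutoffs: 731.562 ± 3·447.121 → [-609.8, 2072.9]
Outside: 2389 → excluded.
Retained (n=15): Σ = 9316, mean = 9316/15 = 621.067

621.1 ms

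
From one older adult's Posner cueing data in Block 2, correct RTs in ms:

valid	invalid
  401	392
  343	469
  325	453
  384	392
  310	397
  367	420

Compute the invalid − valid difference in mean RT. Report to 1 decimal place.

65.5 ms

M(valid) = 2130/6 = 355.000
M(invalid) = 2523/6 = 420.500
Difference = 420.500 − 355.000 = 65.500 ms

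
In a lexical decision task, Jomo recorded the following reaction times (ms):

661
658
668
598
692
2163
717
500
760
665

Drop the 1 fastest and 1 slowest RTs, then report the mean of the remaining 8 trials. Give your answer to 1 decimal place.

Sorted: 500, 598, 658, 661, 665, 668, 692, 717, 760, 2163
Drop lowest 1 (500) and highest 1 (2163)
Remaining (n=8): Σ = 5419, mean = 5419/8 = 677.375

677.4 ms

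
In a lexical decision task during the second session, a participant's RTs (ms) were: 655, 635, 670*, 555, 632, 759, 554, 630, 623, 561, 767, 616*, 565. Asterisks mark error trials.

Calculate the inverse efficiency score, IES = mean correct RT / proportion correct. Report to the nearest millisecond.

745 ms

Correct trials (n=11): 655, 635, 555, 632, 759, 554, 630, 623, 561, 767, 565
Mean correct RT = 6936/11 = 630.5455 ms
Proportion correct = 11/13
IES = 630.5455 / (11/13) = 745.190 ms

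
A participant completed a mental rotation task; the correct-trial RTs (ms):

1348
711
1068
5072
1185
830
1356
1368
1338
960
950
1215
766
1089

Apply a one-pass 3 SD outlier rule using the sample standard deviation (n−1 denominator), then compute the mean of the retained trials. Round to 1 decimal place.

n = 14, ΣRT = 19256, M = 1375.429
Σ(x−M)² = 15369711.43; s = √(15369711.43/13) = 1087.330
Cutoffs: 1375.429 ± 3·1087.330 → [-1886.6, 4637.4]
Outside: 5072 → excluded.
Retained (n=13): Σ = 14184, mean = 14184/13 = 1091.077

1091.1 ms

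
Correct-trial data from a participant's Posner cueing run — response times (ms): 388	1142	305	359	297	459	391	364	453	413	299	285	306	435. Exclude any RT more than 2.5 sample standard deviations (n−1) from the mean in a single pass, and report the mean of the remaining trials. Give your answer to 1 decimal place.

365.7 ms

n = 14, ΣRT = 5896, M = 421.143
Σ(x−M)² = 607087.71; s = √(607087.71/13) = 216.100
Cutoffs: 421.143 ± 2.5·216.100 → [-119.1, 961.4]
Outside: 1142 → excluded.
Retained (n=13): Σ = 4754, mean = 4754/13 = 365.692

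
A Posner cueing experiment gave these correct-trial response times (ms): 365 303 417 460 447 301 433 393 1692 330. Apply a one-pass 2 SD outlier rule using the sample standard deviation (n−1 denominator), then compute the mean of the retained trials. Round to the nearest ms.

383 ms

n = 10, ΣRT = 5141, M = 514.100
Σ(x−M)² = 1571646.90; s = √(1571646.90/9) = 417.884
Cutoffs: 514.100 ± 2·417.884 → [-321.7, 1349.9]
Outside: 1692 → excluded.
Retained (n=9): Σ = 3449, mean = 3449/9 = 383.222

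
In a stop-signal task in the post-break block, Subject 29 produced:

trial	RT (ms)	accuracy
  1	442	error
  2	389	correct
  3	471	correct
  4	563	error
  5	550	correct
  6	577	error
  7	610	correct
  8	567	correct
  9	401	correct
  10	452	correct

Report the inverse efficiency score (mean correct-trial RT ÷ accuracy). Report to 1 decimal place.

702.0 ms

Correct trials (n=7): 389, 471, 550, 610, 567, 401, 452
Mean correct RT = 3440/7 = 491.4286 ms
Proportion correct = 7/10
IES = 491.4286 / (7/10) = 702.041 ms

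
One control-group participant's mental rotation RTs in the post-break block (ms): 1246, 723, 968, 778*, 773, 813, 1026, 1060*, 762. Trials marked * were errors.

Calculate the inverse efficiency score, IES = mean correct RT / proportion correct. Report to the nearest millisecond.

1159 ms

Correct trials (n=7): 1246, 723, 968, 773, 813, 1026, 762
Mean correct RT = 6311/7 = 901.5714 ms
Proportion correct = 7/9
IES = 901.5714 / (7/9) = 1159.163 ms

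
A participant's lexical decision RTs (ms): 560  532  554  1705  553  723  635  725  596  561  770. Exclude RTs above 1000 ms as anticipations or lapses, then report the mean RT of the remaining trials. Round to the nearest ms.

Excluded: 1705
Retained (n=10): Σ = 6209
Mean = 6209/10 = 620.9000

621 ms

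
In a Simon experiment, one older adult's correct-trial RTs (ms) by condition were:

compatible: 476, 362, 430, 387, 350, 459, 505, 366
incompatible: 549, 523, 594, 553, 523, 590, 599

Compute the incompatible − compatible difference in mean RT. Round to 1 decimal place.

144.7 ms

M(compatible) = 3335/8 = 416.875
M(incompatible) = 3931/7 = 561.571
Difference = 561.571 − 416.875 = 144.696 ms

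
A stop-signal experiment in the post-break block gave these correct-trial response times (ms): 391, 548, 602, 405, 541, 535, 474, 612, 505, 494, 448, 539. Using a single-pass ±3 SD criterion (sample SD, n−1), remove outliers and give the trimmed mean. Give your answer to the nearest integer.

508 ms

n = 12, ΣRT = 6094, M = 507.833
Σ(x−M)² = 53289.67; s = √(53289.67/11) = 69.603
Cutoffs: 507.833 ± 3·69.603 → [299.0, 716.6]
No RTs fall outside the cutoffs; all 12 retained. Mean = 6094/12 = 507.833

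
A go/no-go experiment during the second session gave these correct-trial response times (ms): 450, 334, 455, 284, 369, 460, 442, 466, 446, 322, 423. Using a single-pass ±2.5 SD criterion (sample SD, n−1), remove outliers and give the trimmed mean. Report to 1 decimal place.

n = 11, ΣRT = 4451, M = 404.636
Σ(x−M)² = 42510.55; s = √(42510.55/10) = 65.200
Cutoffs: 404.636 ± 2.5·65.200 → [241.6, 567.6]
No RTs fall outside the cutoffs; all 11 retained. Mean = 4451/11 = 404.636

404.6 ms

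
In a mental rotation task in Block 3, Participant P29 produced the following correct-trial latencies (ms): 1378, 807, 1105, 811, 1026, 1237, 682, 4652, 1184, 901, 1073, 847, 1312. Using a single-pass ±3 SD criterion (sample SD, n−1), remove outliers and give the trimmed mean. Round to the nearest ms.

1030 ms

n = 13, ΣRT = 17015, M = 1308.846
Σ(x−M)² = 12651673.69; s = √(12651673.69/12) = 1026.794
Cutoffs: 1308.846 ± 3·1026.794 → [-1771.5, 4389.2]
Outside: 4652 → excluded.
Retained (n=12): Σ = 12363, mean = 12363/12 = 1030.250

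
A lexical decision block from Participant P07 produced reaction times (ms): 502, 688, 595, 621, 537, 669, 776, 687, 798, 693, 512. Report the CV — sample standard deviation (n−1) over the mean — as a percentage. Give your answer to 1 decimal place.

n = 11, Σ = 7078, M = 643.4545
Σ(x−M)² = 99914.727; s = √(99914.727/10) = 99.9574
CV = 99.9574 / 643.4545 = 0.15534 = 15.534%

15.5%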